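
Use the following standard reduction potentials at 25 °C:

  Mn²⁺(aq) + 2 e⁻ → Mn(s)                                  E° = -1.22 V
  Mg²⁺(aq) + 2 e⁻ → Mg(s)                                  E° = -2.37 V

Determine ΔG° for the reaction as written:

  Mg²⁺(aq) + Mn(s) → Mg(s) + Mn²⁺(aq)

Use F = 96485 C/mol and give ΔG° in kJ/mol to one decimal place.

+221.9 kJ/mol

As written, Mg²⁺/Mg is reduced (cathode) and Mn²⁺/Mn is oxidised (anode), so E°cell = (-2.37) − (-1.22) = -1.15 V.
Balancing electrons gives n = 2.
ΔG° = −nFE° = −(2)(96485)(-1.15) = 221,915 J = +221.9 kJ/mol.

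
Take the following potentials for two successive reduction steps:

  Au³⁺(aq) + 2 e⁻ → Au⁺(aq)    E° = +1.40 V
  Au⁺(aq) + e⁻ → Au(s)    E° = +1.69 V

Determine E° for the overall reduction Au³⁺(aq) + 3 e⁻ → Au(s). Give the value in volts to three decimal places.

+1.497 V

Standard free energies of sequential steps add: ΔG°₃ = ΔG°₁ + ΔG°₂, so n₃E°₃ = n₁E°₁ + n₂E°₂.
E°₃ = (2×+1.40 + 1×+1.69) / 3 = (+4.490) / 3 = +1.497 V.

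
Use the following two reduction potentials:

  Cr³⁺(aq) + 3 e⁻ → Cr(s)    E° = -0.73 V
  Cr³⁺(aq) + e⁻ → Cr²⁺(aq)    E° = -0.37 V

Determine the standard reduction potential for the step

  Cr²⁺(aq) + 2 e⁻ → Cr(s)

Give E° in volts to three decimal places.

-0.910 V

Sequential free energies add, so n₃E°₃ = n₁E°₁ + n₂E°₂.
With n₃ = 3, and the known step contributing 1×(-0.37) V, the unknown satisfies 2·E° = 3×(-0.73) − 1×(-0.37) = -1.820.
E° = -1.820 / 2 = -0.910 V.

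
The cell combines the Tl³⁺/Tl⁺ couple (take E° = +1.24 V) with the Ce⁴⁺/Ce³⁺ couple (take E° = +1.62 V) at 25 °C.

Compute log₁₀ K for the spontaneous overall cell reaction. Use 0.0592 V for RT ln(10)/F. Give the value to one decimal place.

Cathode: Ce⁴⁺/Ce³⁺; anode: Tl³⁺/Tl⁺. E°cell = +0.38 V, n = 2.
log K = nE°cell / 0.0592 = (2)(+0.38) / 0.0592 = 12.8.

12.8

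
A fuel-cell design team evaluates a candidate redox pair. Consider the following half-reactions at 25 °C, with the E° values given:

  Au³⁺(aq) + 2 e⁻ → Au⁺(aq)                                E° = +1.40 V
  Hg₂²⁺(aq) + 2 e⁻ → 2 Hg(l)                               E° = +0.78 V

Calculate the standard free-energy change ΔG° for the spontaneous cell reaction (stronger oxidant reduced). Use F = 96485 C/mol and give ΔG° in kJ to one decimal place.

Au³⁺/Au⁺ (E° = +1.40 V) is the cathode; Hg₂²⁺/Hg (E° = +0.78 V) is the anode, so E°cell = +0.62 V.
Balancing electrons gives n = 2 (lcm of 2 and 2).
ΔG° = −nFE° = −(2)(96485)(+0.62) = -119,641 J = -119.6 kJ.

-119.6 kJ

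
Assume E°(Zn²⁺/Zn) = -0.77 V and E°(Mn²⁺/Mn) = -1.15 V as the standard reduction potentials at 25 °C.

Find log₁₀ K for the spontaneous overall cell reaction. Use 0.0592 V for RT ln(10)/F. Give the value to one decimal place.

Cathode: Zn²⁺/Zn; anode: Mn²⁺/Mn. E°cell = +0.38 V, n = 2.
log K = nE°cell / 0.0592 = (2)(+0.38) / 0.0592 = 12.8.

12.8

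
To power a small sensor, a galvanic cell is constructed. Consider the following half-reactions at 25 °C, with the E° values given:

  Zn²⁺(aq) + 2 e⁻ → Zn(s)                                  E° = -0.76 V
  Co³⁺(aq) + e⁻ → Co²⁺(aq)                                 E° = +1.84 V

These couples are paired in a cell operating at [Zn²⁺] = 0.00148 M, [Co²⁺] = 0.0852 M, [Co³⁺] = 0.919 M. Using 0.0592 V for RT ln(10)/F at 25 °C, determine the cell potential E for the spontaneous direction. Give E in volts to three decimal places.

Co³⁺/Co²⁺ is the cathode (higher E°), Zn²⁺/Zn the anode: E°cell = +1.84 − (-0.76) = +2.60 V, n = 2.
Overall: 2 Co³⁺(aq) + Zn(s) → 2 Co²⁺(aq) + Zn²⁺(aq)
Q = [Co²⁺]^2·[Zn²⁺] / ([Co³⁺]^2); log Q = -4.895.
E = E° − (0.0592/n) log Q = +2.60 − (0.0592/2)(-4.895) = +2.745 V.

+2.745 V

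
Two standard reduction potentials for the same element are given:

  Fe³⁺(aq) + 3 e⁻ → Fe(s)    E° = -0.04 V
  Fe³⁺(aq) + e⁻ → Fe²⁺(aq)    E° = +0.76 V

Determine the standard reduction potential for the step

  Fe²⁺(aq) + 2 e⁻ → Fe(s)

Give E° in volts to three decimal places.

Sequential free energies add, so n₃E°₃ = n₁E°₁ + n₂E°₂.
With n₃ = 3, and the known step contributing 1×(+0.76) V, the unknown satisfies 2·E° = 3×(-0.04) − 1×(+0.76) = -0.880.
E° = -0.880 / 2 = -0.440 V.

-0.440 V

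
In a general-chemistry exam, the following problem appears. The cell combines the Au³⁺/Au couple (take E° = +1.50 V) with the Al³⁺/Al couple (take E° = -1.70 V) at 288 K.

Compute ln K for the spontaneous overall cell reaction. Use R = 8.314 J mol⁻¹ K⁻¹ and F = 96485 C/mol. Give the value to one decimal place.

386.8

Cathode: Au³⁺/Au; anode: Al³⁺/Al. E°cell = (+1.50) − (-1.70) = +3.20 V, with n = 3.
ΔG° = −nFE° = −RT ln K, so ln K = nFE°/(RT) = (3)(96485)(+3.20) / ((8.314)(288)) = 386.837.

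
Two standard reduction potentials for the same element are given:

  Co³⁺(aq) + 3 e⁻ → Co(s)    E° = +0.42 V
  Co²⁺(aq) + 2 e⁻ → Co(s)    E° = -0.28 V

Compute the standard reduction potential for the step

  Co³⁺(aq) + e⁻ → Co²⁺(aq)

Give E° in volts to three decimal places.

+1.820 V

Sequential free energies add, so n₃E°₃ = n₁E°₁ + n₂E°₂.
With n₃ = 3, and the known step contributing 2×(-0.28) V, the unknown satisfies 1·E° = 3×(+0.42) − 2×(-0.28) = +1.820.
E° = +1.820 / 1 = +1.820 V.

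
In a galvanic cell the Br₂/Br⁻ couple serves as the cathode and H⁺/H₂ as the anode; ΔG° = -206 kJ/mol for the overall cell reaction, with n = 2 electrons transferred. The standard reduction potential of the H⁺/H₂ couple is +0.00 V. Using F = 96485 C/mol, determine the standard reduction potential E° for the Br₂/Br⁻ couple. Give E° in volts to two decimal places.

E°cell = −ΔG°/(nF) = −(-206×10³)/((2)(96485)) = +1.068 V.
Since Br₂/Br⁻ is the cathode and H⁺/H₂ the anode, E°cell = E°(Br₂/Br⁻) − E°(H⁺/H₂).
So E°(Br₂/Br⁻) = E°cell + E°(H⁺/H₂) = +1.068 + (+0.00) = +1.07 V.

+1.07 V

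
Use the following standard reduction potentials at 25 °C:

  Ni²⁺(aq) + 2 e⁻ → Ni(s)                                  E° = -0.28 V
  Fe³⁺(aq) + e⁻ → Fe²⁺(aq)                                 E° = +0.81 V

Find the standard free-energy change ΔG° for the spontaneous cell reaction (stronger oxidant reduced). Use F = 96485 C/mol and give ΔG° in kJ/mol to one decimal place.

-210.3 kJ/mol

Fe³⁺/Fe²⁺ (E° = +0.81 V) is the cathode; Ni²⁺/Ni (E° = -0.28 V) is the anode, so E°cell = +1.09 V.
Balancing electrons gives n = 2 (lcm of 1 and 2).
ΔG° = −nFE° = −(2)(96485)(+1.09) = -210,337 J = -210.3 kJ/mol.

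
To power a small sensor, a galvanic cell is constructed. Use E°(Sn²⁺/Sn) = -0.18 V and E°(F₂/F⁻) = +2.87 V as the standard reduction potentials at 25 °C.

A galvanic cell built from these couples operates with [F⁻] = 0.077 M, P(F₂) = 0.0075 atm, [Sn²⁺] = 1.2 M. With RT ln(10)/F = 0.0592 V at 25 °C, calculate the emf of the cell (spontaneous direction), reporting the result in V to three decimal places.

+3.051 V

F₂/F⁻ is the cathode (higher E°), Sn²⁺/Sn the anode: E°cell = +2.87 − (-0.18) = +3.05 V, n = 2.
Overall: F₂(g) + Sn(s) → 2 F⁻(aq) + Sn²⁺(aq)
Q = [F⁻]^2·[Sn²⁺] / (P(F₂)); log Q = -0.023.
E = E° − (0.0592/n) log Q = +3.05 − (0.0592/2)(-0.023) = +3.051 V.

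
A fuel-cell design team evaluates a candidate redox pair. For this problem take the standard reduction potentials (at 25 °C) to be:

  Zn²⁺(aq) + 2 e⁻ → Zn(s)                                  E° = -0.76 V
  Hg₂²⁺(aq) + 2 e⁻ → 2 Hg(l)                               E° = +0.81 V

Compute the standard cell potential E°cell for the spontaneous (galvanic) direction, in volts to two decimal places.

The Hg₂²⁺/Hg couple has the higher reduction potential, so it is the cathode; Zn²⁺/Zn is oxidised at the anode.
E°cell = E°(cathode) − E°(anode) = (+0.81) − (-0.76) = +1.57 V.

+1.57 V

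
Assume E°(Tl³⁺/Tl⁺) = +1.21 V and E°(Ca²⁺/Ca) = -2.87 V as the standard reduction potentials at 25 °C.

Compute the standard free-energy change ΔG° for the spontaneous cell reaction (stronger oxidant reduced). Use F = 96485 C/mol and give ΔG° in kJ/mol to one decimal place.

-787.3 kJ/mol

Tl³⁺/Tl⁺ (E° = +1.21 V) is the cathode; Ca²⁺/Ca (E° = -2.87 V) is the anode, so E°cell = +4.08 V.
Balancing electrons gives n = 2 (lcm of 2 and 2).
ΔG° = −nFE° = −(2)(96485)(+4.08) = -787,318 J = -787.3 kJ/mol.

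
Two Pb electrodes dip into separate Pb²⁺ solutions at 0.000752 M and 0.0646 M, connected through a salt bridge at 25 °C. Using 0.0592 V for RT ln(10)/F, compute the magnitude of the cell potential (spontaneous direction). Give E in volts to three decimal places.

+0.057 V

For a concentration cell E°cell = 0. The 0.0646 M side is the cathode (reduction is favoured where [Pb²⁺] is higher).
With n = 2, E = −(0.0592/2) log([Pb²⁺]ₐₙ/[Pb²⁺]꜀ₐₜ) = −(0.0592/2) log(0.000752/0.0646) = −(0.0592/2)(-1.934) = +0.057 V.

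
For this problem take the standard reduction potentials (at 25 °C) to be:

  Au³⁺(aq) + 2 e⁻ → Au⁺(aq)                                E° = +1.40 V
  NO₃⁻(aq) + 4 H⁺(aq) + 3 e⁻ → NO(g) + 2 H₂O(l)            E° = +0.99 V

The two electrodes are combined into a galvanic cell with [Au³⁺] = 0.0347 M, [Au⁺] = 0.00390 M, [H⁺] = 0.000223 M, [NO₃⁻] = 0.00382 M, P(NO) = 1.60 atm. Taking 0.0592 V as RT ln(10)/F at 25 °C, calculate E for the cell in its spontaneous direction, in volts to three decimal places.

+0.778 V

Au³⁺/Au⁺ is the cathode (higher E°), NO₃⁻/NO the anode: E°cell = +1.40 − (+0.99) = +0.41 V, n = 6.
Overall: 3 Au³⁺(aq) + 2 NO(g) + 4 H₂O(l) → 3 Au⁺(aq) + 2 NO₃⁻(aq) + 8 H⁺(aq)
Q = [Au⁺]^3·[NO₃⁻]^2·[H⁺]^8 / ([Au³⁺]^3·P(NO)^2); log Q = -37.305.
E = E° − (0.0592/n) log Q = +0.41 − (0.0592/6)(-37.305) = +0.778 V.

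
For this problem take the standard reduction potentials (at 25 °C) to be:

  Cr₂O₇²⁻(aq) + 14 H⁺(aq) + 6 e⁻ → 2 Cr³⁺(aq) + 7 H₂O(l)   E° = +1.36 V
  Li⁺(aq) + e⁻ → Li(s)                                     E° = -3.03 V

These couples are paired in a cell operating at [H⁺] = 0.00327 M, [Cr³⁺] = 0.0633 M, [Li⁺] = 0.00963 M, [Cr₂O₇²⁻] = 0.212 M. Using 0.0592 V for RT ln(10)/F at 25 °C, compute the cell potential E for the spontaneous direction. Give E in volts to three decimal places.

+4.183 V

Cr₂O₇²⁻/Cr³⁺ is the cathode (higher E°), Li⁺/Li the anode: E°cell = +1.36 − (-3.03) = +4.39 V, n = 6.
Overall: Cr₂O₇²⁻(aq) + 14 H⁺(aq) + 6 Li(s) → 2 Cr³⁺(aq) + 7 H₂O(l) + 6 Li⁺(aq)
Q = [Cr³⁺]^2·[Li⁺]^6 / ([Cr₂O₇²⁻]·[H⁺]^14); log Q = 20.975.
E = E° − (0.0592/n) log Q = +4.39 − (0.0592/6)(20.975) = +4.183 V.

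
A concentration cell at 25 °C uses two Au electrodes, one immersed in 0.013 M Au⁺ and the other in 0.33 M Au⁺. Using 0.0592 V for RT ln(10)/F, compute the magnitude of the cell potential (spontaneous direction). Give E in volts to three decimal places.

For a concentration cell E°cell = 0. The 0.33 M side is the cathode (reduction is favoured where [Au⁺] is higher).
With n = 1, E = −(0.0592/1) log([Au⁺]ₐₙ/[Au⁺]꜀ₐₜ) = −(0.0592/1) log(0.013/0.33) = −(0.0592/1)(-1.405) = +0.083 V.

+0.083 V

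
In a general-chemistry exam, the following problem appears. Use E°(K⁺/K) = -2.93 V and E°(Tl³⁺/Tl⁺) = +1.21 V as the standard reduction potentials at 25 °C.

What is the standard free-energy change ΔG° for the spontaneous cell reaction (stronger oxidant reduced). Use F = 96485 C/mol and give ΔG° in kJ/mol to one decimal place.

Tl³⁺/Tl⁺ (E° = +1.21 V) is the cathode; K⁺/K (E° = -2.93 V) is the anode, so E°cell = +4.14 V.
Balancing electrons gives n = 2 (lcm of 2 and 1).
ΔG° = −nFE° = −(2)(96485)(+4.14) = -798,896 J = -798.9 kJ/mol.

-798.9 kJ/mol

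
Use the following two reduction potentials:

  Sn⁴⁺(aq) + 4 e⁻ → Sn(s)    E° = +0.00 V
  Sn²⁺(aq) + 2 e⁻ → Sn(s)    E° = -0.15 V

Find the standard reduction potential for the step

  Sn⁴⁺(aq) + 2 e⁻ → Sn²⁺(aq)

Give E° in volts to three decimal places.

Sequential free energies add, so n₃E°₃ = n₁E°₁ + n₂E°₂.
With n₃ = 4, and the known step contributing 2×(-0.15) V, the unknown satisfies 2·E° = 4×(+0.00) − 2×(-0.15) = +0.300.
E° = +0.300 / 2 = +0.150 V.

+0.150 V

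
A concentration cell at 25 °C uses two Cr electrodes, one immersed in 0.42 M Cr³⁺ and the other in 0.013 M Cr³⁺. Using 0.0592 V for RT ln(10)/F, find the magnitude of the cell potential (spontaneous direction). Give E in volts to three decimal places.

+0.030 V

For a concentration cell E°cell = 0. The 0.42 M side is the cathode (reduction is favoured where [Cr³⁺] is higher).
With n = 3, E = −(0.0592/3) log([Cr³⁺]ₐₙ/[Cr³⁺]꜀ₐₜ) = −(0.0592/3) log(0.013/0.42) = −(0.0592/3)(-1.509) = +0.030 V.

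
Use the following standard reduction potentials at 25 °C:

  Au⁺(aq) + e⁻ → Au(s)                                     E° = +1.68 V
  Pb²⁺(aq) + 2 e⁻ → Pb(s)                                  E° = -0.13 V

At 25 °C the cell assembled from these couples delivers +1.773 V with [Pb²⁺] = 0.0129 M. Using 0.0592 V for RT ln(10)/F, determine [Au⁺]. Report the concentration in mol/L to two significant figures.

Au⁺/Au is the cathode, Pb²⁺/Pb the anode: E°cell = +1.81 V, n = 2.
Overall reaction: 2 Au⁺(aq) + Pb(s) → 2 Au(s) + Pb²⁺(aq); Q = [Pb²⁺]^1/[Au⁺]^2.
From E = E° − (0.0592/n) log Q: log Q = (E° − E)·n/0.0592 = (+1.81 − (+1.773))·2/0.0592 = 1.2500.
So 2·log[Au⁺] = 1·log(0.0129) − log Q = -1.8894 − (1.2500) = -3.1394; log[Au⁺] = -3.1394 / 2 = -1.5697; [Au⁺] = 10^(-1.5697) ≈ 0.027 M.

0.027 M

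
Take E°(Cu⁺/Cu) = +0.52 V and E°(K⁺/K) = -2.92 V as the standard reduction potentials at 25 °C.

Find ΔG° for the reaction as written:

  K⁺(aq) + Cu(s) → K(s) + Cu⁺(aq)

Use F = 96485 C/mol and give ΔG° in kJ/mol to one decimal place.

As written, K⁺/K is reduced (cathode) and Cu⁺/Cu is oxidised (anode), so E°cell = (-2.92) − (+0.52) = -3.44 V.
Balancing electrons gives n = 1.
ΔG° = −nFE° = −(1)(96485)(-3.44) = 331,908 J = +331.9 kJ/mol.

+331.9 kJ/mol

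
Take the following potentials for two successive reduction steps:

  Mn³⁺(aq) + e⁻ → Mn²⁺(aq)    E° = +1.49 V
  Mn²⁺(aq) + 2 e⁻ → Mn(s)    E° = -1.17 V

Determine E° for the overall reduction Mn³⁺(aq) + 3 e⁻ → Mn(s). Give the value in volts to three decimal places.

Adding the free-energy changes (−nFE°) of the two steps gives −n₃FE°₃ = −n₁FE°₁ − n₂FE°₂.
E°₃ = (1×+1.49 + 2×-1.17) / 3 = (-0.850) / 3 = -0.283 V.
E° values themselves are not directly additive — weighting by electron count is essential.

-0.283 V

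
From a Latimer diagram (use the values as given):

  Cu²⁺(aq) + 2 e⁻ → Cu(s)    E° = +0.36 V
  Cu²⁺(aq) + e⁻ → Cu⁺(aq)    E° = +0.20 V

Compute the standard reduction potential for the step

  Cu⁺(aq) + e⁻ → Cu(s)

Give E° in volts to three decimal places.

Sequential free energies add, so n₃E°₃ = n₁E°₁ + n₂E°₂.
With n₃ = 2, and the known step contributing 1×(+0.20) V, the unknown satisfies 1·E° = 2×(+0.36) − 1×(+0.20) = +0.520.
E° = +0.520 / 1 = +0.520 V.

+0.520 V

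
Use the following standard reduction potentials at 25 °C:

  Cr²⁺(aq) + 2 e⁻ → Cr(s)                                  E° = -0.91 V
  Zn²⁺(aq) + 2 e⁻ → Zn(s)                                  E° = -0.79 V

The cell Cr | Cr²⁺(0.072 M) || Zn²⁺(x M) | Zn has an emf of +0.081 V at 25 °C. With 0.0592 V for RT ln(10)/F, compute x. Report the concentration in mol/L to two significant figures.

Zn²⁺/Zn is the cathode, Cr²⁺/Cr the anode: E°cell = +0.12 V, n = 2.
Overall reaction: Zn²⁺(aq) + Cr(s) → Zn(s) + Cr²⁺(aq); Q = [Cr²⁺]^1/[Zn²⁺]^1.
From E = E° − (0.0592/n) log Q: log Q = (E° − E)·n/0.0592 = (+0.12 − (+0.081))·2/0.0592 = 1.3176.
So 1·log[Zn²⁺] = 1·log(0.072) − log Q = -1.1427 − (1.3176) = -2.4603; [Zn²⁺] = 10^(-2.4603) ≈ 0.0035 M.

0.0035 M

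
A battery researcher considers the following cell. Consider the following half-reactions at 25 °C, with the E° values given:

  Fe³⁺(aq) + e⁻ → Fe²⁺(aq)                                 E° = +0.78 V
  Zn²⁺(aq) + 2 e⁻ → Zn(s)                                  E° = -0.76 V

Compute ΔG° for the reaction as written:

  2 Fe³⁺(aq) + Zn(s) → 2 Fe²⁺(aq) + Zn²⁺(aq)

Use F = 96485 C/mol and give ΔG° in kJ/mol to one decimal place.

As written, Fe³⁺/Fe²⁺ is reduced (cathode) and Zn²⁺/Zn is oxidised (anode), so E°cell = (+0.78) − (-0.76) = +1.54 V.
Balancing electrons gives n = 2.
ΔG° = −nFE° = −(2)(96485)(+1.54) = -297,174 J = -297.2 kJ/mol.

-297.2 kJ/mol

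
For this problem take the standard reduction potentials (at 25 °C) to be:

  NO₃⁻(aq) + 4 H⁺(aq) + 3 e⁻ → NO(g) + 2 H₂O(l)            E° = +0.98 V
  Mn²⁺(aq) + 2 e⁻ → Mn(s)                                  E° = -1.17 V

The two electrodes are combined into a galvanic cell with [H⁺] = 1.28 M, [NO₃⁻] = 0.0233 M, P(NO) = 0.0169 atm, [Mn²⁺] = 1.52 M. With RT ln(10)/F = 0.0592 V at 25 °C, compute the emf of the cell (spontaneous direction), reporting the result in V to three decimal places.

+2.156 V

NO₃⁻/NO is the cathode (higher E°), Mn²⁺/Mn the anode: E°cell = +0.98 − (-1.17) = +2.15 V, n = 6.
Overall: 2 NO₃⁻(aq) + 8 H⁺(aq) + 3 Mn(s) → 2 NO(g) + 4 H₂O(l) + 3 Mn²⁺(aq)
Q = P(NO)^2·[Mn²⁺]^3 / ([NO₃⁻]^2·[H⁺]^8); log Q = -0.591.
E = E° − (0.0592/n) log Q = +2.15 − (0.0592/6)(-0.591) = +2.156 V.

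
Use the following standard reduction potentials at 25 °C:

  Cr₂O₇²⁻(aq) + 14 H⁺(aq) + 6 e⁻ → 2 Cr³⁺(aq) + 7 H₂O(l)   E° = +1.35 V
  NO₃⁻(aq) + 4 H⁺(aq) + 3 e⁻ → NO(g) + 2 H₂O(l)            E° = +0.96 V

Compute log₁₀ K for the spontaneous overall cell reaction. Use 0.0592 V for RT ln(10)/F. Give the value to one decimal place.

Cathode: Cr₂O₇²⁻/Cr³⁺; anode: NO₃⁻/NO. E°cell = +0.39 V, n = 6.
log K = nE°cell / 0.0592 = (6)(+0.39) / 0.0592 = 39.5.

39.5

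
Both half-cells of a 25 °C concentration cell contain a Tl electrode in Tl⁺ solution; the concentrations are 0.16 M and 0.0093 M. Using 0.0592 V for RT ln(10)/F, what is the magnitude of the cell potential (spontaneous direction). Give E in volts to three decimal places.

+0.073 V

For a concentration cell E°cell = 0. The 0.16 M side is the cathode (reduction is favoured where [Tl⁺] is higher).
With n = 1, E = −(0.0592/1) log([Tl⁺]ₐₙ/[Tl⁺]꜀ₐₜ) = −(0.0592/1) log(0.0093/0.16) = −(0.0592/1)(-1.236) = +0.073 V.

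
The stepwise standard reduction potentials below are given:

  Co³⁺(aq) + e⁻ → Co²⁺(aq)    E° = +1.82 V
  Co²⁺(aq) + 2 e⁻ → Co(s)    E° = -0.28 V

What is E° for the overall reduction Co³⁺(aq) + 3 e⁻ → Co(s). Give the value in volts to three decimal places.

Standard free energies of sequential steps add: ΔG°₃ = ΔG°₁ + ΔG°₂, so n₃E°₃ = n₁E°₁ + n₂E°₂.
E°₃ = (1×+1.82 + 2×-0.28) / 3 = (+1.260) / 3 = +0.420 V.

+0.420 V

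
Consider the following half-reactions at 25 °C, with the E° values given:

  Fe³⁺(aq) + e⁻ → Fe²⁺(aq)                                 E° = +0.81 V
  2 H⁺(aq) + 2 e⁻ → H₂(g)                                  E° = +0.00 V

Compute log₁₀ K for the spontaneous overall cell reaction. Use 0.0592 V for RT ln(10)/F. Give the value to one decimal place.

Cathode: Fe³⁺/Fe²⁺; anode: H⁺/H₂. E°cell = +0.81 V, n = 2.
log K = nE°cell / 0.0592 = (2)(+0.81) / 0.0592 = 27.4.

27.4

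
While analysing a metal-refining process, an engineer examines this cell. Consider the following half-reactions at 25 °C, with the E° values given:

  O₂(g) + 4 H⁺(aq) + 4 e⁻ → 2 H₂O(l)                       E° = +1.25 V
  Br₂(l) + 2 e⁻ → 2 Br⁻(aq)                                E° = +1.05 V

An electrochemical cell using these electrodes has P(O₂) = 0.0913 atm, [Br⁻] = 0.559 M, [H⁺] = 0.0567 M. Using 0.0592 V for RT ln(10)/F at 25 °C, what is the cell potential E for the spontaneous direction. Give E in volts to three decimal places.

+0.096 V

O₂/H₂O is the cathode (higher E°), Br₂/Br⁻ the anode: E°cell = +1.25 − (+1.05) = +0.20 V, n = 4.
Overall: O₂(g) + 4 H⁺(aq) + 4 Br⁻(aq) → 2 H₂O(l) + 2 Br₂(l)
Q = 1 / (P(O₂)·[H⁺]^4·[Br⁻]^4); log Q = 7.036.
E = E° − (0.0592/n) log Q = +0.20 − (0.0592/4)(7.036) = +0.096 V.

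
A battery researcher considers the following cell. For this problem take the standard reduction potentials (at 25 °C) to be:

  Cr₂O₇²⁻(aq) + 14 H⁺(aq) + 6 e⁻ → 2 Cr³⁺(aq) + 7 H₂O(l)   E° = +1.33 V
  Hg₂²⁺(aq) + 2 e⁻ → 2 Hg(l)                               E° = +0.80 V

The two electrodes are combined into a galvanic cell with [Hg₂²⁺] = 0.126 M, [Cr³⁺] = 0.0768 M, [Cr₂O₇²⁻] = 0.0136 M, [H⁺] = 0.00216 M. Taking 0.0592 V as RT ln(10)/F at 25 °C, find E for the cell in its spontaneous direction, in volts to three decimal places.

+0.192 V

Cr₂O₇²⁻/Cr³⁺ is the cathode (higher E°), Hg₂²⁺/Hg the anode: E°cell = +1.33 − (+0.80) = +0.53 V, n = 6.
Overall: Cr₂O₇²⁻(aq) + 14 H⁺(aq) + 6 Hg(l) → 2 Cr³⁺(aq) + 7 H₂O(l) + 3 Hg₂²⁺(aq)
Q = [Cr³⁺]^2·[Hg₂²⁺]^3 / ([Cr₂O₇²⁻]·[H⁺]^14); log Q = 34.256.
E = E° − (0.0592/n) log Q = +0.53 − (0.0592/6)(34.256) = +0.192 V.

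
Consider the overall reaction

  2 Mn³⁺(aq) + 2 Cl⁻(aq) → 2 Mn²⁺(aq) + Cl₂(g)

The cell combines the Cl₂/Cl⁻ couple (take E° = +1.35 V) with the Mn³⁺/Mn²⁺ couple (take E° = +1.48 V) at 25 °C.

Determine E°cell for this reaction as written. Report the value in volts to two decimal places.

The Mn³⁺/Mn²⁺ couple has the higher reduction potential, so it is the cathode; Cl₂/Cl⁻ is oxidised at the anode.
E°cell = E°(cathode) − E°(anode) = (+1.48) − (+1.35) = +0.13 V.

+0.13 V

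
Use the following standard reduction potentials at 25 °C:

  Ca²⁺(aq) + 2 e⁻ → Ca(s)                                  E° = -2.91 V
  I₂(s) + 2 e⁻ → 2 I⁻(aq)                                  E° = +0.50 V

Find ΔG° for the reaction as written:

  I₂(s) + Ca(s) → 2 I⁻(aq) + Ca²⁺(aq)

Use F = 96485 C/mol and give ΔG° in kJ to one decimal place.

-658.0 kJ

As written, I₂/I⁻ is reduced (cathode) and Ca²⁺/Ca is oxidised (anode), so E°cell = (+0.50) − (-2.91) = +3.41 V.
Balancing electrons gives n = 2.
ΔG° = −nFE° = −(2)(96485)(+3.41) = -658,028 J = -658.0 kJ.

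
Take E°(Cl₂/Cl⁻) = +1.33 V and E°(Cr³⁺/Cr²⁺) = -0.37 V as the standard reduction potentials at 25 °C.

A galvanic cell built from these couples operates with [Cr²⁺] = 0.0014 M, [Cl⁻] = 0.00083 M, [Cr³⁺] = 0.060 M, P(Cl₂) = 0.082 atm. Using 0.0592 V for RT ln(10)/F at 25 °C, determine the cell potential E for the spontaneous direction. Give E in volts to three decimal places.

+1.754 V

Cl₂/Cl⁻ is the cathode (higher E°), Cr³⁺/Cr²⁺ the anode: E°cell = +1.33 − (-0.37) = +1.70 V, n = 2.
Overall: Cl₂(g) + 2 Cr²⁺(aq) → 2 Cl⁻(aq) + 2 Cr³⁺(aq)
Q = [Cl⁻]^2·[Cr³⁺]^2 / (P(Cl₂)·[Cr²⁺]^2); log Q = -1.812.
E = E° − (0.0592/n) log Q = +1.70 − (0.0592/2)(-1.812) = +1.754 V.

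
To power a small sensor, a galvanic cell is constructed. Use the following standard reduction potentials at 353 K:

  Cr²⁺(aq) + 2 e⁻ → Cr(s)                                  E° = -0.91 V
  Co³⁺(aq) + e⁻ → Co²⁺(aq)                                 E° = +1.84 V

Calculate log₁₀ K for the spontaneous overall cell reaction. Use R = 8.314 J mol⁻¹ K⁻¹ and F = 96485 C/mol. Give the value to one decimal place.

78.5

Cathode: Co³⁺/Co²⁺; anode: Cr²⁺/Cr. E°cell = (+1.84) − (-0.91) = +2.75 V, with n = 2.
ΔG° = −nFE° = −RT ln K, so ln K = nFE°/(RT) = (2)(96485)(+2.75) / ((8.314)(353)) = 180.816.
log₁₀ K = 180.816 / ln 10 = 78.5.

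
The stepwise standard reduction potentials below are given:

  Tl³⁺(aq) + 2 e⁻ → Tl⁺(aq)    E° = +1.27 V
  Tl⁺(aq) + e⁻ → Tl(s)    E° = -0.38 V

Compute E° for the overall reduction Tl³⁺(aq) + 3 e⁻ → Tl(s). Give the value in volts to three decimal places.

Adding the free-energy changes (−nFE°) of the two steps gives −n₃FE°₃ = −n₁FE°₁ − n₂FE°₂.
E°₃ = (2×+1.27 + 1×-0.38) / 3 = (+2.160) / 3 = +0.720 V.

+0.720 V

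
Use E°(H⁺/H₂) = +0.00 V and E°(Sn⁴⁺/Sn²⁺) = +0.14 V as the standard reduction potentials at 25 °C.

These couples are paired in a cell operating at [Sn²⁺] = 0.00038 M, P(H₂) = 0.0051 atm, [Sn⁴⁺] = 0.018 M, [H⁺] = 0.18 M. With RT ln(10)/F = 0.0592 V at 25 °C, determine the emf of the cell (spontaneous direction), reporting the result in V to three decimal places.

Sn⁴⁺/Sn²⁺ is the cathode (higher E°), H⁺/H₂ the anode: E°cell = +0.14 − (+0.00) = +0.14 V, n = 2.
Overall: Sn⁴⁺(aq) + H₂(g) → Sn²⁺(aq) + 2 H⁺(aq)
Q = [Sn²⁺]·[H⁺]^2 / ([Sn⁴⁺]·P(H₂)); log Q = -0.873.
E = E° − (0.0592/n) log Q = +0.14 − (0.0592/2)(-0.873) = +0.166 V.

+0.166 V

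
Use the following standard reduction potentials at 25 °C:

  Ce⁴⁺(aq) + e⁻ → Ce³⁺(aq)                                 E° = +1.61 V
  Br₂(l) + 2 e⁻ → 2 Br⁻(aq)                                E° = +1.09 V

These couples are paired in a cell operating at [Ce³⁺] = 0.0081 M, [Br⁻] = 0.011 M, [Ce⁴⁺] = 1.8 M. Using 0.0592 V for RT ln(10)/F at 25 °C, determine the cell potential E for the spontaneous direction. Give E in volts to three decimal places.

+0.543 V

Ce⁴⁺/Ce³⁺ is the cathode (higher E°), Br₂/Br⁻ the anode: E°cell = +1.61 − (+1.09) = +0.52 V, n = 2.
Overall: 2 Ce⁴⁺(aq) + 2 Br⁻(aq) → 2 Ce³⁺(aq) + Br₂(l)
Q = [Ce³⁺]^2 / ([Ce⁴⁺]^2·[Br⁻]^2); log Q = -0.776.
E = E° − (0.0592/n) log Q = +0.52 − (0.0592/2)(-0.776) = +0.543 V.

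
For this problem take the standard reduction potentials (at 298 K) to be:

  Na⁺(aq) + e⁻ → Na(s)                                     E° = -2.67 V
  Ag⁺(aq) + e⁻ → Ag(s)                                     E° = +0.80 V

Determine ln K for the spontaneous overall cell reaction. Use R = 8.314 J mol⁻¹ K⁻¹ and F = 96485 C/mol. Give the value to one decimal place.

135.1

Cathode: Ag⁺/Ag; anode: Na⁺/Na. E°cell = (+0.80) − (-2.67) = +3.47 V, with n = 1.
ΔG° = −nFE° = −RT ln K, so ln K = nFE°/(RT) = (1)(96485)(+3.47) / ((8.314)(298)) = 135.133.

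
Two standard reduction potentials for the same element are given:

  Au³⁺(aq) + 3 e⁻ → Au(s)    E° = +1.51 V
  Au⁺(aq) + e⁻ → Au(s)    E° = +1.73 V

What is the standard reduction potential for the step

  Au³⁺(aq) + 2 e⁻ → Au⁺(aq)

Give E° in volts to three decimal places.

+1.400 V

Sequential free energies add, so n₃E°₃ = n₁E°₁ + n₂E°₂.
With n₃ = 3, and the known step contributing 1×(+1.73) V, the unknown satisfies 2·E° = 3×(+1.51) − 1×(+1.73) = +2.800.
E° = +2.800 / 2 = +1.400 V.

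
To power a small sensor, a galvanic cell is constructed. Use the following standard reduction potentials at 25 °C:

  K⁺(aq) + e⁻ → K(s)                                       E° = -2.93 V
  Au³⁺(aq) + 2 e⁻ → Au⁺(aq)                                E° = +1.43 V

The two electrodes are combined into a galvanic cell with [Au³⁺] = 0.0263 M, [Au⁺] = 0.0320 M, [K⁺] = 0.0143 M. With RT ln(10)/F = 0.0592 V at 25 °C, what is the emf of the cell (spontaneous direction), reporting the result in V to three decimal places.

+4.467 V

Au³⁺/Au⁺ is the cathode (higher E°), K⁺/K the anode: E°cell = +1.43 − (-2.93) = +4.36 V, n = 2.
Overall: Au³⁺(aq) + 2 K(s) → Au⁺(aq) + 2 K⁺(aq)
Q = [Au⁺]·[K⁺]^2 / ([Au³⁺]); log Q = -3.604.
E = E° − (0.0592/n) log Q = +4.36 − (0.0592/2)(-3.604) = +4.467 V.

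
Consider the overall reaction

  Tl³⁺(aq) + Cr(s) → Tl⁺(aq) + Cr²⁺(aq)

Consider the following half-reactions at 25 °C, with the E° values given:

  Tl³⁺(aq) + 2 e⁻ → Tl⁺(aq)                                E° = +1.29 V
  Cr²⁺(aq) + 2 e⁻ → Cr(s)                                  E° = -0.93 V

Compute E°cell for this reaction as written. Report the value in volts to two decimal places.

The Tl³⁺/Tl⁺ couple has the higher reduction potential, so it is the cathode; Cr²⁺/Cr is oxidised at the anode.
E°cell = E°(cathode) − E°(anode) = (+1.29) − (-0.93) = +2.22 V.
Since E°cell > 0, the reaction is spontaneous under standard conditions.

+2.22 V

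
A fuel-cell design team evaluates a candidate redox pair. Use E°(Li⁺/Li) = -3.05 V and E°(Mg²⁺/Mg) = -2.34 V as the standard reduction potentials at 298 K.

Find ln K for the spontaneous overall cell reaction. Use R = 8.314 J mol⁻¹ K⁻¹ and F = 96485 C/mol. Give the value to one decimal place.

55.3

Cathode: Mg²⁺/Mg; anode: Li⁺/Li. E°cell = (-2.34) − (-3.05) = +0.71 V, with n = 2.
ΔG° = −nFE° = −RT ln K, so ln K = nFE°/(RT) = (2)(96485)(+0.71) / ((8.314)(298)) = 55.300.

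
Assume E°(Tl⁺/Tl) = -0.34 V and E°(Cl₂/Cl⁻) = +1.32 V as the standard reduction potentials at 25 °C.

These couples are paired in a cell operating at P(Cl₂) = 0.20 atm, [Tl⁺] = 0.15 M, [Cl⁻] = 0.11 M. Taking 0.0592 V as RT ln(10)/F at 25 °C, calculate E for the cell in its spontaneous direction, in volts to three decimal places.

Cl₂/Cl⁻ is the cathode (higher E°), Tl⁺/Tl the anode: E°cell = +1.32 − (-0.34) = +1.66 V, n = 2.
Overall: Cl₂(g) + 2 Tl(s) → 2 Cl⁻(aq) + 2 Tl⁺(aq)
Q = [Cl⁻]^2·[Tl⁺]^2 / (P(Cl₂)); log Q = -2.866.
E = E° − (0.0592/n) log Q = +1.66 − (0.0592/2)(-2.866) = +1.745 V.

+1.745 V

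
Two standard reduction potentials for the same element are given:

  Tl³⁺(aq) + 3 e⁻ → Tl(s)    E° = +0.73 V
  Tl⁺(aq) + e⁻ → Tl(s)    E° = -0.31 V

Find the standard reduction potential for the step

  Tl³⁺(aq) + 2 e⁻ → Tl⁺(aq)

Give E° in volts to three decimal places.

Sequential free energies add, so n₃E°₃ = n₁E°₁ + n₂E°₂.
With n₃ = 3, and the known step contributing 1×(-0.31) V, the unknown satisfies 2·E° = 3×(+0.73) − 1×(-0.31) = +2.500.
E° = +2.500 / 2 = +1.250 V.

+1.250 V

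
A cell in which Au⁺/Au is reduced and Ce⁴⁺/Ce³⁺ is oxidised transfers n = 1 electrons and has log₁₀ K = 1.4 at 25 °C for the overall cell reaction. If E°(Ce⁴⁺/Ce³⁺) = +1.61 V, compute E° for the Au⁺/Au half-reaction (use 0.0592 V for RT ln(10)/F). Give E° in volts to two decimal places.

E°cell = (0.0592/n)·log K = (0.0592/1)(1.4) = +0.083 V.
Since Au⁺/Au is the cathode and Ce⁴⁺/Ce³⁺ the anode, E°cell = E°(Au⁺/Au) − E°(Ce⁴⁺/Ce³⁺).
So E°(Au⁺/Au) = E°cell + E°(Ce⁴⁺/Ce³⁺) = +0.083 + (+1.61) = +1.69 V.

+1.69 V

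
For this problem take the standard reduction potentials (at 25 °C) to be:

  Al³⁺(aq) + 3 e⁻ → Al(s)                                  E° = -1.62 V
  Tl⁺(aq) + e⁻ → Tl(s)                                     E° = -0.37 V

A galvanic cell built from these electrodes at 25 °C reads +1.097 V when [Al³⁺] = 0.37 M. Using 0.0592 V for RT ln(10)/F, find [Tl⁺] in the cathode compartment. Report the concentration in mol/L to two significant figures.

Tl⁺/Tl is the cathode, Al³⁺/Al the anode: E°cell = +1.25 V, n = 3.
Overall reaction: 3 Tl⁺(aq) + Al(s) → 3 Tl(s) + Al³⁺(aq); Q = [Al³⁺]^1/[Tl⁺]^3.
From E = E° − (0.0592/n) log Q: log Q = (E° − E)·n/0.0592 = (+1.25 − (+1.097))·3/0.0592 = 7.7534.
So 3·log[Tl⁺] = 1·log(0.37) − log Q = -0.4318 − (7.7534) = -8.1852; log[Tl⁺] = -8.1852 / 3 = -2.7284; [Tl⁺] = 10^(-2.7284) ≈ 0.0019 M.

0.0019 M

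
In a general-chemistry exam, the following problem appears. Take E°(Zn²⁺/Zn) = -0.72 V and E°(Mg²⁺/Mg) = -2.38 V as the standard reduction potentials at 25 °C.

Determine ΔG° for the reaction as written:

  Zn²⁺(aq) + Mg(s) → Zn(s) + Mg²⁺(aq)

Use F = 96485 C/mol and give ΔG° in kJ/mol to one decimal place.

As written, Zn²⁺/Zn is reduced (cathode) and Mg²⁺/Mg is oxidised (anode), so E°cell = (-0.72) − (-2.38) = +1.66 V.
Balancing electrons gives n = 2.
ΔG° = −nFE° = −(2)(96485)(+1.66) = -320,330 J = -320.3 kJ/mol.

-320.3 kJ/mol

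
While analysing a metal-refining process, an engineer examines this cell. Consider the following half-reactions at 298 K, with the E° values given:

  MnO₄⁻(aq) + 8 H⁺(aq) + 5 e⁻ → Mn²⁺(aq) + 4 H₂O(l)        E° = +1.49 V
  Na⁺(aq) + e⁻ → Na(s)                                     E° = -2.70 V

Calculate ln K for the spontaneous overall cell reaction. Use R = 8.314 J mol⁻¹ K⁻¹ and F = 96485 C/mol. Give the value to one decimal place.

Cathode: MnO₄⁻/Mn²⁺; anode: Na⁺/Na. E°cell = (+1.49) − (-2.70) = +4.19 V, with n = 5.
ΔG° = −nFE° = −RT ln K, so ln K = nFE°/(RT) = (5)(96485)(+4.19) / ((8.314)(298)) = 815.864.

815.9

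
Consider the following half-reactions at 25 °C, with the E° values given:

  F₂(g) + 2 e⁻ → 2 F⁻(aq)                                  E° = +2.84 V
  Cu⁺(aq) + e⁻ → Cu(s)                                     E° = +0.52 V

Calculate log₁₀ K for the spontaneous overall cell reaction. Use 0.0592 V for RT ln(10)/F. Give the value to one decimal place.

Cathode: F₂/F⁻; anode: Cu⁺/Cu. E°cell = +2.32 V, n = 2.
log K = nE°cell / 0.0592 = (2)(+2.32) / 0.0592 = 78.4.

78.4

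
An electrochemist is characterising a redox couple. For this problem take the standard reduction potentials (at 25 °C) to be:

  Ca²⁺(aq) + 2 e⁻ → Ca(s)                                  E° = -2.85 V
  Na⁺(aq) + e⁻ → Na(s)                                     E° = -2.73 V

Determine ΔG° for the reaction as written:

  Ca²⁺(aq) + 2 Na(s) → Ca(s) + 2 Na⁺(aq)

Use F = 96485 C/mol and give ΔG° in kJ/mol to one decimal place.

+23.2 kJ/mol

As written, Ca²⁺/Ca is reduced (cathode) and Na⁺/Na is oxidised (anode), so E°cell = (-2.85) − (-2.73) = -0.12 V.
Balancing electrons gives n = 2.
ΔG° = −nFE° = −(2)(96485)(-0.12) = 23,156 J = +23.2 kJ/mol.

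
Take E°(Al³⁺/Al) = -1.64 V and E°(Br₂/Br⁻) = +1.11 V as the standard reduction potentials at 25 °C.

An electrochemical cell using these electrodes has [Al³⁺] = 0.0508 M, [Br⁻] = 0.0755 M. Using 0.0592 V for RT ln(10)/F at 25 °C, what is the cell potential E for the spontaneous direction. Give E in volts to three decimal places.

+2.842 V

Br₂/Br⁻ is the cathode (higher E°), Al³⁺/Al the anode: E°cell = +1.11 − (-1.64) = +2.75 V, n = 6.
Overall: 3 Br₂(l) + 2 Al(s) → 6 Br⁻(aq) + 2 Al³⁺(aq)
Q = [Br⁻]^6·[Al³⁺]^2; log Q = -9.321.
E = E° − (0.0592/n) log Q = +2.75 − (0.0592/6)(-9.321) = +2.842 V.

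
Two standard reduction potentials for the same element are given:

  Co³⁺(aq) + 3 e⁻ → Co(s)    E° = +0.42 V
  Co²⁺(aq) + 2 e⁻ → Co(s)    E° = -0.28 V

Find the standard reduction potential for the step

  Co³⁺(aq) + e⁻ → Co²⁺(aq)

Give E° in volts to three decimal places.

Sequential free energies add, so n₃E°₃ = n₁E°₁ + n₂E°₂.
With n₃ = 3, and the known step contributing 2×(-0.28) V, the unknown satisfies 1·E° = 3×(+0.42) − 2×(-0.28) = +1.820.
E° = +1.820 / 1 = +1.820 V.

+1.820 V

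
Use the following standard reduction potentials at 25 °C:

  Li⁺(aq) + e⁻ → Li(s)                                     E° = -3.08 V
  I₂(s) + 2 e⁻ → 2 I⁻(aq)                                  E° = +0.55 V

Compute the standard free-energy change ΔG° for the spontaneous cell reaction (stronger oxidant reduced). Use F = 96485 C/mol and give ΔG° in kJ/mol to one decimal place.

-700.5 kJ/mol

I₂/I⁻ (E° = +0.55 V) is the cathode; Li⁺/Li (E° = -3.08 V) is the anode, so E°cell = +3.63 V.
Balancing electrons gives n = 2 (lcm of 2 and 1).
ΔG° = −nFE° = −(2)(96485)(+3.63) = -700,481 J = -700.5 kJ/mol.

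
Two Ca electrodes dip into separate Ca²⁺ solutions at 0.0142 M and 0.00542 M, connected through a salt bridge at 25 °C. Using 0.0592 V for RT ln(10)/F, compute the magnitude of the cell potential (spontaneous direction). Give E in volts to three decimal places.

+0.012 V

For a concentration cell E°cell = 0. The 0.0142 M side is the cathode (reduction is favoured where [Ca²⁺] is higher).
With n = 2, E = −(0.0592/2) log([Ca²⁺]ₐₙ/[Ca²⁺]꜀ₐₜ) = −(0.0592/2) log(0.00542/0.0142) = −(0.0592/2)(-0.418) = +0.012 V.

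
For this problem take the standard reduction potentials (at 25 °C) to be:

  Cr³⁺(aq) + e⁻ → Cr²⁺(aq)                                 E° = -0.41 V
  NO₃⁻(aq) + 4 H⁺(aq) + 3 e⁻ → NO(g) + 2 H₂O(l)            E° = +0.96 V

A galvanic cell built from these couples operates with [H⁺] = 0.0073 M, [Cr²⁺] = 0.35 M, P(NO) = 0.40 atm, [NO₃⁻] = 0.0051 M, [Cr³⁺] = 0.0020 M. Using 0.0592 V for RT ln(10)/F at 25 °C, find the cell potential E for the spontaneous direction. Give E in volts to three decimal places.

+1.297 V

NO₃⁻/NO is the cathode (higher E°), Cr³⁺/Cr²⁺ the anode: E°cell = +0.96 − (-0.41) = +1.37 V, n = 3.
Overall: NO₃⁻(aq) + 4 H⁺(aq) + 3 Cr²⁺(aq) → NO(g) + 2 H₂O(l) + 3 Cr³⁺(aq)
Q = P(NO)·[Cr³⁺]^3 / ([NO₃⁻]·[H⁺]^4·[Cr²⁺]^3); log Q = 3.712.
E = E° − (0.0592/n) log Q = +1.37 − (0.0592/3)(3.712) = +1.297 V.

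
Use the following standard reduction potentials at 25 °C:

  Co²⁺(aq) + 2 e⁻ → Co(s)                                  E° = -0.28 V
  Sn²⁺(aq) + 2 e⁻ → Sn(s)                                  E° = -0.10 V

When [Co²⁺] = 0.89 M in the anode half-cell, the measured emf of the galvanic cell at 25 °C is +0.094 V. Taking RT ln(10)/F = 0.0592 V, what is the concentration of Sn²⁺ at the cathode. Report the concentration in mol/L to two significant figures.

0.0011 M

Sn²⁺/Sn is the cathode, Co²⁺/Co the anode: E°cell = +0.18 V, n = 2.
Overall reaction: Sn²⁺(aq) + Co(s) → Sn(s) + Co²⁺(aq); Q = [Co²⁺]^1/[Sn²⁺]^1.
From E = E° − (0.0592/n) log Q: log Q = (E° − E)·n/0.0592 = (+0.18 − (+0.094))·2/0.0592 = 2.9054.
So 1·log[Sn²⁺] = 1·log(0.89) − log Q = -0.0506 − (2.9054) = -2.9560; [Sn²⁺] = 10^(-2.9560) ≈ 0.0011 M.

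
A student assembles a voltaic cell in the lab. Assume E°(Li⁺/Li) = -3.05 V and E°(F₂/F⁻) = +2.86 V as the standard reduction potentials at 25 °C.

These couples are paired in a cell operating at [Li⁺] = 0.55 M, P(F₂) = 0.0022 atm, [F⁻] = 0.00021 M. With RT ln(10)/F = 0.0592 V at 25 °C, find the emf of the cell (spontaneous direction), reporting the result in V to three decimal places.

F₂/F⁻ is the cathode (higher E°), Li⁺/Li the anode: E°cell = +2.86 − (-3.05) = +5.91 V, n = 2.
Overall: F₂(g) + 2 Li(s) → 2 F⁻(aq) + 2 Li⁺(aq)
Q = [F⁻]^2·[Li⁺]^2 / (P(F₂)); log Q = -5.217.
E = E° − (0.0592/n) log Q = +5.91 − (0.0592/2)(-5.217) = +6.064 V.

+6.064 V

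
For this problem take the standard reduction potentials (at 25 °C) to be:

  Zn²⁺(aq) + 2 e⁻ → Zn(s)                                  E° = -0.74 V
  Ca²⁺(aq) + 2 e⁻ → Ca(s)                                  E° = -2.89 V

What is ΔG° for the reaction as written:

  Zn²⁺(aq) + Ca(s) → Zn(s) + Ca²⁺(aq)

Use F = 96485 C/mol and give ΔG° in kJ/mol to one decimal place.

-414.9 kJ/mol

As written, Zn²⁺/Zn is reduced (cathode) and Ca²⁺/Ca is oxidised (anode), so E°cell = (-0.74) − (-2.89) = +2.15 V.
Balancing electrons gives n = 2.
ΔG° = −nFE° = −(2)(96485)(+2.15) = -414,886 J = -414.9 kJ/mol.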